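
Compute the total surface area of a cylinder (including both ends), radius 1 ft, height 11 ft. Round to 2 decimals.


Shape: closed cylinder
Radius r = 1 ft, Height h = 11 ft
Formula: SA = 2*pi*r^2 + 2*pi*r*h = 2*pi*r*(r + h)
r + h = 12
2 * r * (r + h) = 2 * 1 * 12 = 24
SA = 24 * pi
SA = 75.4
75.4 ft^2


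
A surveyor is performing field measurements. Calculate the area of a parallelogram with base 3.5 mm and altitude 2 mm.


Shape: parallelogram
Base b = 3.5 mm, Height h = 2 mm
Formula: A = b * h
A = 3.5 * 2
A = 7
7 mm^2


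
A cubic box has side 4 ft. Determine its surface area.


Shape: cube
Side s = 4 ft
A cube has 6 square faces.
Formula: SA = 6 * s^2
s^2 = 16
SA = 6 * 16
SA = 96
96 ft^2


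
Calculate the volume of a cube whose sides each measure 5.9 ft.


Shape: cube
Side s = 5.9 ft
Formula: V = s^3
V = 5.9 * 5.9 * 5.9
V = 34.81 * 5.9
V = 205.379
205.379 ft^3


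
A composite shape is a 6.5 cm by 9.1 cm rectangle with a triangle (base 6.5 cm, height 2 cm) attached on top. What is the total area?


Composite shape: rectangle + triangle
Rectangle area = 6.5 * 9.1 = 59.15
Triangle area = 0.5 * 6.5 * 2 = 6.5
Total = 59.15 + 6.5
Total = 65.65
65.65 cm^2


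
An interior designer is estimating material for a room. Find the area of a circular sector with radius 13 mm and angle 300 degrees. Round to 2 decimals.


Shape: circular sector
Radius r = 13 mm, Angle = 300 degrees
Formula: A = (angle/360) * pi * r^2
r^2 = 169
Fraction of circle = 300/360
A = (300/360) * pi * 169
A = 140.833333 * pi
A = 442.44
442.44 mm^2


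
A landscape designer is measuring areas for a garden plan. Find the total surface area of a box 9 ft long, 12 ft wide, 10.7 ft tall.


Shape: rectangular prism
l = 9 ft, w = 12 ft, h = 10.7 ft
Formula: SA = 2(lw + lh + wh)
lw = 108, lh = 96.3, wh = 128.4
lw + lh + wh = 332.7
SA = 2 * 332.7
SA = 665.4
665.4 ft^2


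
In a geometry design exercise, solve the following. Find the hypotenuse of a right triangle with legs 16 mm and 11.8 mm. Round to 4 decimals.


Shape: right triangle
Legs a = 16 mm, b = 11.8 mm
Formula: c = sqrt(a^2 + b^2)
a^2 = 256, b^2 = 139.24
a^2 + b^2 = 395.24
c = sqrt(395.24)
c = 19.8806
19.8806 mm


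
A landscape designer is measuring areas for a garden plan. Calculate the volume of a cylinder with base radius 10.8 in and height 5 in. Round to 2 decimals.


Shape: cylinder
Radius r = 10.8 in, Height h = 5 in
Formula: V = pi * r^2 * h
r^2 = 116.64
V = pi * 116.64 * 5
V = 583.2 * pi
V = 1832.18
1832.18 in^3


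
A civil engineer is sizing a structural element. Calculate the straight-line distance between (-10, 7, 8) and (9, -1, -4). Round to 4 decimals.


3D distance between two points
P1 = (-10, 7, 8), P2 = (9, -1, -4)
Formula: d = sqrt((x2-x1)^2 + (y2-y1)^2 + (z2-z1)^2)
dx = 9 - -10 = 19
dy = -1 - 7 = -8
dz = -4 - 8 = -12
dx^2 + dy^2 + dz^2 = 361 + 64 + 144 = 569
d = sqrt(569)
d = 23.8537
23.8537 units


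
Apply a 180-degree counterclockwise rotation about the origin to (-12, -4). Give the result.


Transformation: rotation about the origin
Original point: (-12, -4)
Rule for 180 deg: (x, y) -> (-x, -y)
Apply: (-12, -4) -> (12, 4)
(12, 4)


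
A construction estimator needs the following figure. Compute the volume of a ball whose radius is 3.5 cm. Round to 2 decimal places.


Shape: sphere
Radius r = 3.5 cm
Formula: V = (4/3) * pi * r^3
r^3 = 42.875
(4/3) * 42.875 = 57.166667
V = 57.166667 * pi
V = 179.59
179.59 cm^3


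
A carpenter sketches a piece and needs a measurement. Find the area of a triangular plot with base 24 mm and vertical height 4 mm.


Shape: triangle
Base b = 24 mm, Height h = 4 mm
Formula: A = (1/2) * b * h
A = 0.5 * 24 * 4
A = 0.5 * 96
A = 48
48 mm^2


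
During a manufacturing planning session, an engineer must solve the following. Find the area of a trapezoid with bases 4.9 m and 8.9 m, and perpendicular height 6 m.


Shape: trapezoid
Parallel sides a = 4.9 m, b = 8.9 m; Height h = 6 m
Formula: A = (a + b) * h / 2
a + b = 4.9 + 8.9 = 13.8
A = 13.8 * 6 / 2
A = 82.8 / 2
A = 41.4
41.4 m^2


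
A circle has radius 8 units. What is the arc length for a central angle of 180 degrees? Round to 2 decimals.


Shape: circular arc
Radius r = 8 units, Angle = 180 degrees
Formula: L = (angle/360) * 2 * pi * r
2 * pi * r = 16 * pi
L = (180/360) * 16 * pi
L = 8 * pi
L = 25.13
25.13 units


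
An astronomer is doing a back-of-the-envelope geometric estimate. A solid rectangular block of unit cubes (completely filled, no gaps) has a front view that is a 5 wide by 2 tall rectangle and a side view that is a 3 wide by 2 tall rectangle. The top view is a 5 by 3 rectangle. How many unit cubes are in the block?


Orthographic views of a solid rectangular block:
Front view 5 x 2 -> length = 5, height = 2
Side view 3 x 2 -> width = 3, height = 2 (consistent)
Top view 5 x 3 -> confirms length = 5, width = 3
The block is 5 x 3 x 2.
Total unit cubes = 5 * 3 * 2 = 30
30 unit cubes


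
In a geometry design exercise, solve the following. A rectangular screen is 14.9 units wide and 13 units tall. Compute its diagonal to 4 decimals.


Shape: rectangle (diagonal via Pythagoras)
Sides: 14.9 units and 13 units
Formula: d = sqrt(l^2 + w^2)
l^2 = 222.01, w^2 = 169
l^2 + w^2 = 391.01
d = sqrt(391.01)
d = 19.774
19.774 units


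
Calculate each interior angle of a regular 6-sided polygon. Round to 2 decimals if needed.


Shape: regular hexagon (6 sides)
Formula: interior angle = (n - 2) * 180 / n
(n - 2) = 4
(n - 2) * 180 = 720
angle = 720 / 6
angle = 120
120 degrees


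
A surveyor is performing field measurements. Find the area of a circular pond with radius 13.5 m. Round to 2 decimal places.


Shape: circle
Radius r = 13.5 m
Formula: A = pi * r^2
r^2 = 13.5^2 = 182.25
A = pi * 182.25
A = 572.56
572.56 m^2


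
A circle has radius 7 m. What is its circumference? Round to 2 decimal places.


Shape: circle
Radius r = 7 m
Formula: C = 2 * pi * r
C = 2 * pi * 7
C = 14 * pi
C = 43.98
43.98 m


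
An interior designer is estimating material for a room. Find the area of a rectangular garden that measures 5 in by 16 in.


Shape: rectangle
Length l = 5 in, Width w = 16 in
Formula: A = l * w
A = 5 * 16
A = 80
80 in^2


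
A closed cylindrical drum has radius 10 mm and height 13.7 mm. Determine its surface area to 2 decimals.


Shape: closed cylinder
Radius r = 10 mm, Height h = 13.7 mm
Formula: SA = 2*pi*r^2 + 2*pi*r*h = 2*pi*r*(r + h)
r + h = 23.7
2 * r * (r + h) = 2 * 10 * 23.7 = 474
SA = 474 * pi
SA = 1489.11
1489.11 mm^2


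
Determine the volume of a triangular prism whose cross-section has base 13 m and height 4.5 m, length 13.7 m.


Shape: triangular prism
Triangle base = 13 m, triangle height = 4.5 m, prism length L = 13.7 m
Formula: V = (1/2 * b * h_tri) * L
Cross-section area = 0.5 * 13 * 4.5 = 29.25
V = 29.25 * 13.7
V = 400.725
400.725 m^3


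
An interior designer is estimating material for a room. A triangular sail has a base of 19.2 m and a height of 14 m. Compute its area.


Shape: triangle
Base b = 19.2 m, Height h = 14 m
Formula: A = (1/2) * b * h
A = 0.5 * 19.2 * 14
A = 0.5 * 268.8
A = 134.4
134.4 m^2


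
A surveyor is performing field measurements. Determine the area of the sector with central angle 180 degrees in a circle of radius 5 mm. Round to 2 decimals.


Shape: circular sector
Radius r = 5 mm, Angle = 180 degrees
Formula: A = (angle/360) * pi * r^2
r^2 = 25
Fraction of circle = 180/360
A = (180/360) * pi * 25
A = 12.5 * pi
A = 39.27
39.27 mm^2


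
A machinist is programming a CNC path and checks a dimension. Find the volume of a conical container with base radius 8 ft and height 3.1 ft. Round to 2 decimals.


Shape: cone
Radius r = 8 ft, Height h = 3.1 ft
Formula: V = (1/3) * pi * r^2 * h
r^2 = 64
pi * r^2 * h = pi * 64 * 3.1 = 198.4 * pi
V = 198.4 * pi / 3
V = 207.76
207.76 ft^3


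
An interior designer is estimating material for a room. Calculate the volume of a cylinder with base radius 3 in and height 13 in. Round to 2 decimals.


Shape: cylinder
Radius r = 3 in, Height h = 13 in
Formula: V = pi * r^2 * h
r^2 = 9
V = pi * 9 * 13
V = 117 * pi
V = 367.57
367.57 in^3


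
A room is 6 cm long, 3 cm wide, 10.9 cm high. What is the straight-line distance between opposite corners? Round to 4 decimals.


Shape: rectangular box (space diagonal)
l = 6 cm, w = 3 cm, h = 10.9 cm
Visualize: the diagonal of the base, then a right triangle with that diagonal and the height.
Formula: d = sqrt(l^2 + w^2 + h^2)
l^2 + w^2 + h^2 = 36 + 9 + 118.81 = 163.81
d = sqrt(163.81)
d = 12.7988
12.7988 cm


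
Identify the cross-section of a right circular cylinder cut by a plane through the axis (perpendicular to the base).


Solid: right circular cylinder
Cutting plane: through the axis (perpendicular to the base)
Visualize the intersection of the plane with the solid's surface.
The boundary of the cut region is a rectangle.
rectangle


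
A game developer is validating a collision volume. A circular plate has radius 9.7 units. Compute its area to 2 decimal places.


Shape: circle
Radius r = 9.7 units
Formula: A = pi * r^2
r^2 = 9.7^2 = 94.09
A = pi * 94.09
A = 295.59
295.59 units^2


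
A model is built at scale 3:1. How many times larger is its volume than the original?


Linear scale factor k = 3
Rule: under a linear scaling by k, volumes scale by k^3.
k^3 = 3 * 3 * 3
k^3 = 9 * 3
k^3 = 27
Volume scales by a factor of 27.
27 (dimensionless)


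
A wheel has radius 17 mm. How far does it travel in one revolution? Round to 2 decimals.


Shape: circle
Radius r = 17 mm
Formula: C = 2 * pi * r
C = 2 * pi * 17
C = 34 * pi
C = 106.81
106.81 mm


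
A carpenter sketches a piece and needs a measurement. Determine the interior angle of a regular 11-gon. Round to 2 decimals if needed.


Shape: regular hendecagon (11 sides)
Formula: interior angle = (n - 2) * 180 / n
(n - 2) = 9
(n - 2) * 180 = 1620
angle = 1620 / 11
angle = 147.27
147.27 degrees


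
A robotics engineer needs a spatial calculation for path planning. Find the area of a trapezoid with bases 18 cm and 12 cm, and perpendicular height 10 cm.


Shape: trapezoid
Parallel sides a = 18 cm, b = 12 cm; Height h = 10 cm
Formula: A = (a + b) * h / 2
a + b = 18 + 12 = 30
A = 30 * 10 / 2
A = 300 / 2
A = 150
150 cm^2


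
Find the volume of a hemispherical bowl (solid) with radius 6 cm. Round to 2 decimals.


Shape: hemisphere (half of a sphere)
Radius r = 6 cm
Formula: V = (1/2) * (4/3) * pi * r^3 = (2/3) * pi * r^3
r^3 = 216
(2/3) * 216 = 144
V = 144 * pi
V = 452.39
452.39 cm^3


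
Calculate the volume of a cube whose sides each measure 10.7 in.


Shape: cube
Side s = 10.7 in
Formula: V = s^3
V = 10.7 * 10.7 * 10.7
V = 114.49 * 10.7
V = 1225.043
1225.043 in^3


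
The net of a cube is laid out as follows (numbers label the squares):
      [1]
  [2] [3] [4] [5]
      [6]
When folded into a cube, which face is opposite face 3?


Net: cross layout. Take square 3 as the base (bottom).
Fold the four squares in the horizontal row up around 3: 2 -> left, 4 -> right, 5 wraps to the top.
Fold 1 and 6 up from 3: 1 -> back, 6 -> front.
Opposite pairs are therefore: (1, 6), (2, 4), (3, 5).
Face 3 is opposite face 5.
face 5


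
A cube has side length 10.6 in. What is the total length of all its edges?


Shape: cube
Side s = 10.6 in
A cube has 12 edges, all equal.
Formula: total edge length = 12 * s
Total = 12 * 10.6
Total = 127.2
127.2 in


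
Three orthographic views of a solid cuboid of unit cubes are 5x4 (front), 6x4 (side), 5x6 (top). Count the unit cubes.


Orthographic views of a solid rectangular block:
Front view 5 x 4 -> length = 5, height = 4
Side view 6 x 4 -> width = 6, height = 4 (consistent)
Top view 5 x 6 -> confirms length = 5, width = 6
The block is 5 x 6 x 4.
Total unit cubes = 5 * 6 * 4 = 120
120 unit cubes


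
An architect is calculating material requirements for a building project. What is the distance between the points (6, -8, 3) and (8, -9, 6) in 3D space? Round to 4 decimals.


3D distance between two points
P1 = (6, -8, 3), P2 = (8, -9, 6)
Formula: d = sqrt((x2-x1)^2 + (y2-y1)^2 + (z2-z1)^2)
dx = 8 - 6 = 2
dy = -9 - -8 = -1
dz = 6 - 3 = 3
dx^2 + dy^2 + dz^2 = 4 + 1 + 9 = 14
d = sqrt(14)
d = 3.7417
3.7417 units


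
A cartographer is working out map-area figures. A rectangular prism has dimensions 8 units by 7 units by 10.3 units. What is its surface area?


Shape: rectangular prism
l = 8 units, w = 7 units, h = 10.3 units
Formula: SA = 2(lw + lh + wh)
lw = 56, lh = 82.4, wh = 72.1
lw + lh + wh = 210.5
SA = 2 * 210.5
SA = 421
421 units^2


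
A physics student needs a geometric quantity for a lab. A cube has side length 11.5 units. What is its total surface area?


Shape: cube
Side s = 11.5 units
A cube has 6 square faces.
Formula: SA = 6 * s^2
s^2 = 132.25
SA = 6 * 132.25
SA = 793.5
793.5 units^2


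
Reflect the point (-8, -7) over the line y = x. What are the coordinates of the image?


Transformation: reflection
Original point: (-8, -7)
Rule for reflection over y = x: (x, y) -> (y, x)
Apply: (-8, -7) -> (-7, -8)
(-7, -8)


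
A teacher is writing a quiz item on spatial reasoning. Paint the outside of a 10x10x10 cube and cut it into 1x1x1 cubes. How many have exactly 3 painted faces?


Large cube: 10 x 10 x 10, cut into unit cubes.
Cubes with 3 painted faces are at the corners. A cube always has 8 corners.
Count = 8
8 unit cubes


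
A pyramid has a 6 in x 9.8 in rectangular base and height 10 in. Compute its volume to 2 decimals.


Shape: rectangular pyramid
Base: 6 in x 9.8 in, Height h = 10 in
Formula: V = (1/3) * base_area * h
base_area = 6 * 9.8 = 58.8
base_area * h = 58.8 * 10 = 588
V = 588 / 3
V = 196
196 in^3


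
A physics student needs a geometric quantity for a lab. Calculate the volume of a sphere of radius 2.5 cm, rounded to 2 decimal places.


Shape: sphere
Radius r = 2.5 cm
Formula: V = (4/3) * pi * r^3
r^3 = 15.625
(4/3) * 15.625 = 20.833333
V = 20.833333 * pi
V = 65.45
65.45 cm^3


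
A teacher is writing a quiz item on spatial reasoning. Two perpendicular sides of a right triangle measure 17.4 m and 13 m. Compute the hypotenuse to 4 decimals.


Shape: right triangle
Legs a = 17.4 m, b = 13 m
Formula: c = sqrt(a^2 + b^2)
a^2 = 302.76, b^2 = 169
a^2 + b^2 = 471.76
c = sqrt(471.76)
c = 21.72
21.72 m


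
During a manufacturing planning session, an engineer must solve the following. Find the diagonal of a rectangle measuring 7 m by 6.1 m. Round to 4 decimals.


Shape: rectangle (diagonal via Pythagoras)
Sides: 7 m and 6.1 m
Formula: d = sqrt(l^2 + w^2)
l^2 = 49, w^2 = 37.21
l^2 + w^2 = 86.21
d = sqrt(86.21)
d = 9.2849
9.2849 m


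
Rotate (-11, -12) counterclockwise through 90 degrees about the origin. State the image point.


Transformation: rotation about the origin
Original point: (-11, -12)
Rule for 90 deg counterclockwise: (x, y) -> (-y, x)
Apply: (-11, -12) -> (12, -11)
(12, -11)


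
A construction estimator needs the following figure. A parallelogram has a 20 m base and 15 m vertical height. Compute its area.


Shape: parallelogram
Base b = 20 m, Height h = 15 m
Formula: A = b * h
A = 20 * 15
A = 300
300 m^2


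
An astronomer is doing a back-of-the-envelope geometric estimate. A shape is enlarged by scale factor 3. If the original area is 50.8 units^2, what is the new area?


Linear scale factor k = 3
Original area = 50.8 units^2
Rule: under a linear scaling by k, areas scale by k^2.
k^2 = 3^2 = 9
New area = 50.8 * 9
New area = 457.2
457.2 units^2


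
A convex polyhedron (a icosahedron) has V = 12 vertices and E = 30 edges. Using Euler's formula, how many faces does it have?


Polyhedron: icosahedron
Euler's formula for convex polyhedra: V - E + F = 2
Given: V = 12 vertices and E = 30 edges
Solve for F:
F = 2 + E - V = 2 + 30 - 12 = 20
20 faces


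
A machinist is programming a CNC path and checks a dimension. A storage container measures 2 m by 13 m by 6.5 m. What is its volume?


Shape: rectangular prism
l = 2 m, w = 13 m, h = 6.5 m
Formula: V = l * w * h
V = 2 * 13 * 6.5
V = 26 * 6.5
V = 169
169 m^3


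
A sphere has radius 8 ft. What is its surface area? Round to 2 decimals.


Shape: sphere
Radius r = 8 ft
Formula: SA = 4 * pi * r^2
r^2 = 64
SA = 4 * pi * 64
SA = 256 * pi
SA = 804.25
804.25 ft^2


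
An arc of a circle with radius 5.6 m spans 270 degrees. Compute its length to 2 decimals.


Shape: circular arc
Radius r = 5.6 m, Angle = 270 degrees
Formula: L = (angle/360) * 2 * pi * r
2 * pi * r = 11.2 * pi
L = (270/360) * 11.2 * pi
L = 8.4 * pi
L = 26.39
26.39 m


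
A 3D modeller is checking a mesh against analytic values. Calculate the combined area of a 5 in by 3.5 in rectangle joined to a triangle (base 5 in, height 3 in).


Composite shape: rectangle + triangle
Rectangle area = 5 * 3.5 = 17.5
Triangle area = 0.5 * 5 * 3 = 7.5
Total = 17.5 + 7.5
Total = 25
25 in^2


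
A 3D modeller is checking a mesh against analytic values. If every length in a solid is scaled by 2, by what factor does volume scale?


Linear scale factor k = 2
Rule: under a linear scaling by k, volumes scale by k^3.
k^3 = 2 * 2 * 2
k^3 = 4 * 2
k^3 = 8
Volume scales by a factor of 8.
8 (dimensionless)


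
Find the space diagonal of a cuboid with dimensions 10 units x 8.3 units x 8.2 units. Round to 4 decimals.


Shape: rectangular box (space diagonal)
l = 10 units, w = 8.3 units, h = 8.2 units
Visualize: the diagonal of the base, then a right triangle with that diagonal and the height.
Formula: d = sqrt(l^2 + w^2 + h^2)
l^2 + w^2 + h^2 = 100 + 68.89 + 67.24 = 236.13
d = sqrt(236.13)
d = 15.3665
15.3665 units


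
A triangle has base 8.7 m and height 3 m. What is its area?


Shape: triangle
Base b = 8.7 m, Height h = 3 m
Formula: A = (1/2) * b * h
A = 0.5 * 8.7 * 3
A = 0.5 * 26.1
A = 13.05
13.05 m^2


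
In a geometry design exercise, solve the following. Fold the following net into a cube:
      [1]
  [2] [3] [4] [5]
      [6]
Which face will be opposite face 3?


Net: cross layout. Take square 3 as the base (bottom).
Fold the four squares in the horizontal row up around 3: 2 -> left, 4 -> right, 5 wraps to the top.
Fold 1 and 6 up from 3: 1 -> back, 6 -> front.
Opposite pairs are therefore: (1, 6), (2, 4), (3, 5).
Face 3 is opposite face 5.
face 5


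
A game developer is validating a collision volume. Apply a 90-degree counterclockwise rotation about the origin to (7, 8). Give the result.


Transformation: rotation about the origin
Original point: (7, 8)
Rule for 90 deg counterclockwise: (x, y) -> (-y, x)
Apply: (7, 8) -> (-8, 7)
(-8, 7)


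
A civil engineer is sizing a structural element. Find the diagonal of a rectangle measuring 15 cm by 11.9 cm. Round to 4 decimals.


Shape: rectangle (diagonal via Pythagoras)
Sides: 15 cm and 11.9 cm
Formula: d = sqrt(l^2 + w^2)
l^2 = 225, w^2 = 141.61
l^2 + w^2 = 366.61
d = sqrt(366.61)
d = 19.1471
19.1471 cm


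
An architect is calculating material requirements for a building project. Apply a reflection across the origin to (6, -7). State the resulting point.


Transformation: reflection
Original point: (6, -7)
Rule for reflection through the origin: (x, y) -> (-x, -y)
Apply: (6, -7) -> (-6, 7)
(-6, 7)


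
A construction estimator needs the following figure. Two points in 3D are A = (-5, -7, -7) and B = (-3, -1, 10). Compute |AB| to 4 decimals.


3D distance between two points
P1 = (-5, -7, -7), P2 = (-3, -1, 10)
Formula: d = sqrt((x2-x1)^2 + (y2-y1)^2 + (z2-z1)^2)
dx = -3 - -5 = 2
dy = -1 - -7 = 6
dz = 10 - -7 = 17
dx^2 + dy^2 + dz^2 = 4 + 36 + 289 = 329
d = sqrt(329)
d = 18.1384
18.1384 units


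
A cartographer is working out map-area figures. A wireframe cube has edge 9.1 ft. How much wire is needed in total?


Shape: cube
Side s = 9.1 ft
A cube has 12 edges, all equal.
Formula: total edge length = 12 * s
Total = 12 * 9.1
Total = 109.2
109.2 ft


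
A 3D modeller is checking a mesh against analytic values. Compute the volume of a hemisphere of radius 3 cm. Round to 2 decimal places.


Shape: hemisphere (half of a sphere)
Radius r = 3 cm
Formula: V = (1/2) * (4/3) * pi * r^3 = (2/3) * pi * r^3
r^3 = 27
(2/3) * 27 = 18
V = 18 * pi
V = 56.55
56.55 cm^3


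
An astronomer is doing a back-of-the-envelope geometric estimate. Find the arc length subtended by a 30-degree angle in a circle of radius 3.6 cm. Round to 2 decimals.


Shape: circular arc
Radius r = 3.6 cm, Angle = 30 degrees
Formula: L = (angle/360) * 2 * pi * r
2 * pi * r = 7.2 * pi
L = (30/360) * 7.2 * pi
L = 0.6 * pi
L = 1.88
1.88 cm


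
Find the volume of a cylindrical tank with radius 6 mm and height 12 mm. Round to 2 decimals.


Shape: cylinder
Radius r = 6 mm, Height h = 12 mm
Formula: V = pi * r^2 * h
r^2 = 36
V = pi * 36 * 12
V = 432 * pi
V = 1357.17
1357.17 mm^3


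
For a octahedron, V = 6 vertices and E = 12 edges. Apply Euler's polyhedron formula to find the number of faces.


Polyhedron: octahedron
Euler's formula for convex polyhedra: V - E + F = 2
Given: V = 6 vertices and E = 12 edges
Solve for F:
F = 2 + E - V = 2 + 12 - 6 = 8
8 faces


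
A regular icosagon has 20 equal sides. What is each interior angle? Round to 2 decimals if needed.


Shape: regular icosagon (20 sides)
Formula: interior angle = (n - 2) * 180 / n
(n - 2) = 18
(n - 2) * 180 = 3240
angle = 3240 / 20
angle = 162
162 degrees


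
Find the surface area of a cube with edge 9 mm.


Shape: cube
Side s = 9 mm
A cube has 6 square faces.
Formula: SA = 6 * s^2
s^2 = 81
SA = 6 * 81
SA = 486
486 mm^2


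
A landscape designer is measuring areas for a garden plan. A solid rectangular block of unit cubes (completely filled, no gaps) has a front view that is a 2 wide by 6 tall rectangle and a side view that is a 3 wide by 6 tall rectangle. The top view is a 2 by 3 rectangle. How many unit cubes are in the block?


Orthographic views of a solid rectangular block:
Front view 2 x 6 -> length = 2, height = 6
Side view 3 x 6 -> width = 3, height = 6 (consistent)
Top view 2 x 3 -> confirms length = 2, width = 3
The block is 2 x 3 x 6.
Total unit cubes = 2 * 3 * 6 = 36
36 unit cubes


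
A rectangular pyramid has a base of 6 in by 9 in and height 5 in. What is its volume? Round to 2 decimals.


Shape: rectangular pyramid
Base: 6 in x 9 in, Height h = 5 in
Formula: V = (1/3) * base_area * h
base_area = 6 * 9 = 54
base_area * h = 54 * 5 = 270
V = 270 / 3
V = 90
90 in^3


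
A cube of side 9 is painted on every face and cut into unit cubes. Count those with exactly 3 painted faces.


Large cube: 9 x 9 x 9, cut into unit cubes.
Cubes with 3 painted faces are at the corners. A cube always has 8 corners.
Count = 8
8 unit cubes


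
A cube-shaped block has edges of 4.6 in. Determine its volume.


Shape: cube
Side s = 4.6 in
Formula: V = s^3
V = 4.6 * 4.6 * 4.6
V = 21.16 * 4.6
V = 97.336
97.336 in^3


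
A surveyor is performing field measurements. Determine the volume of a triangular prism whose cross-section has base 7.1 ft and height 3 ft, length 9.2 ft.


Shape: triangular prism
Triangle base = 7.1 ft, triangle height = 3 ft, prism length L = 9.2 ft
Formula: V = (1/2 * b * h_tri) * L
Cross-section area = 0.5 * 7.1 * 3 = 10.65
V = 10.65 * 9.2
V = 97.98
97.98 ft^3


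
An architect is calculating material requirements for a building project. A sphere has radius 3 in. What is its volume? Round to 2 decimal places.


Shape: sphere
Radius r = 3 in
Formula: V = (4/3) * pi * r^3
r^3 = 27
(4/3) * 27 = 36
V = 36 * pi
V = 113.1
113.1 in^3


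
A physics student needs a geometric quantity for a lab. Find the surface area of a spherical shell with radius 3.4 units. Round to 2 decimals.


Shape: sphere
Radius r = 3.4 units
Formula: SA = 4 * pi * r^2
r^2 = 11.56
SA = 4 * pi * 11.56
SA = 46.24 * pi
SA = 145.27
145.27 units^2


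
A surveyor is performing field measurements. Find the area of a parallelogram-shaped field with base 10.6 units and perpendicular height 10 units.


Shape: parallelogram
Base b = 10.6 units, Height h = 10 units
Formula: A = b * h
A = 10.6 * 10
A = 106
106 units^2


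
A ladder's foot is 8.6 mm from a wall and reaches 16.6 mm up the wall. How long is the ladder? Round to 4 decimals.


Shape: right triangle
Legs a = 8.6 mm, b = 16.6 mm
Formula: c = sqrt(a^2 + b^2)
a^2 = 73.96, b^2 = 275.56
a^2 + b^2 = 349.52
c = sqrt(349.52)
c = 18.6955
18.6955 mm


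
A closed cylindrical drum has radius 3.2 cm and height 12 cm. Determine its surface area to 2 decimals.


Shape: closed cylinder
Radius r = 3.2 cm, Height h = 12 cm
Formula: SA = 2*pi*r^2 + 2*pi*r*h = 2*pi*r*(r + h)
r + h = 15.2
2 * r * (r + h) = 2 * 3.2 * 15.2 = 97.28
SA = 97.28 * pi
SA = 305.61
305.61 cm^2


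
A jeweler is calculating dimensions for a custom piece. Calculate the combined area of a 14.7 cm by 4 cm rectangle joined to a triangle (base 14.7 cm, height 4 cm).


Composite shape: rectangle + triangle
Rectangle area = 14.7 * 4 = 58.8
Triangle area = 0.5 * 14.7 * 4 = 29.4
Total = 58.8 + 29.4
Total = 88.2
88.2 cm^2


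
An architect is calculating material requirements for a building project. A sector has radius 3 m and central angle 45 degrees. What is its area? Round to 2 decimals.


Shape: circular sector
Radius r = 3 m, Angle = 45 degrees
Formula: A = (angle/360) * pi * r^2
r^2 = 9
Fraction of circle = 45/360
A = (45/360) * pi * 9
A = 1.125 * pi
A = 3.53
3.53 m^2


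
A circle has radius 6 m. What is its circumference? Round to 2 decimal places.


Shape: circle
Radius r = 6 m
Formula: C = 2 * pi * r
C = 2 * pi * 6
C = 12 * pi
C = 37.7
37.7 m


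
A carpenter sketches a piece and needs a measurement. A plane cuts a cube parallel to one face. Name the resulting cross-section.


Solid: cube
Cutting plane: parallel to one face
Visualize the intersection of the plane with the solid's surface.
The boundary of the cut region is a square.
square


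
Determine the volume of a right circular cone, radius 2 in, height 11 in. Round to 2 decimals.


Shape: cone
Radius r = 2 in, Height h = 11 in
Formula: V = (1/3) * pi * r^2 * h
r^2 = 4
pi * r^2 * h = pi * 4 * 11 = 44 * pi
V = 44 * pi / 3
V = 46.08
46.08 in^3


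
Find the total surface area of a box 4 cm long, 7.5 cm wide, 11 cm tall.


Shape: rectangular prism
l = 4 cm, w = 7.5 cm, h = 11 cm
Formula: SA = 2(lw + lh + wh)
lw = 30, lh = 44, wh = 82.5
lw + lh + wh = 156.5
SA = 2 * 156.5
SA = 313
313 cm^2


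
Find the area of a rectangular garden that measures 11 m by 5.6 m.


Shape: rectangle
Length l = 11 m, Width w = 5.6 m
Formula: A = l * w
A = 11 * 5.6
A = 61.6
61.6 m^2


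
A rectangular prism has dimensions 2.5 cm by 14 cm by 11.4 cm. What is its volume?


Shape: rectangular prism
l = 2.5 cm, w = 14 cm, h = 11.4 cm
Formula: V = l * w * h
V = 2.5 * 14 * 11.4
V = 35 * 11.4
V = 399
399 cm^3


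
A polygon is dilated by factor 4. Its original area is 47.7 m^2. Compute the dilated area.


Linear scale factor k = 4
Original area = 47.7 m^2
Rule: under a linear scaling by k, areas scale by k^2.
k^2 = 4^2 = 16
New area = 47.7 * 16
New area = 763.2
763.2 m^2


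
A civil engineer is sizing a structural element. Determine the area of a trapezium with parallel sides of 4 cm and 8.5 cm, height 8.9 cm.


Shape: trapezoid
Parallel sides a = 4 cm, b = 8.5 cm; Height h = 8.9 cm
Formula: A = (a + b) * h / 2
a + b = 4 + 8.5 = 12.5
A = 12.5 * 8.9 / 2
A = 111.25 / 2
A = 55.625
55.625 cm^2


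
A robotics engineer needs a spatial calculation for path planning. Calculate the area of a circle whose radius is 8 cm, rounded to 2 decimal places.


Shape: circle
Radius r = 8 cm
Formula: A = pi * r^2
r^2 = 8^2 = 64
A = pi * 64
A = 201.06
201.06 cm^2


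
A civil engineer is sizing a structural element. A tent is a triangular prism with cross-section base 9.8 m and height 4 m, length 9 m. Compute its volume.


Shape: triangular prism
Triangle base = 9.8 m, triangle height = 4 m, prism length L = 9 m
Formula: V = (1/2 * b * h_tri) * L
Cross-section area = 0.5 * 9.8 * 4 = 19.6
V = 19.6 * 9
V = 176.4
176.4 m^3


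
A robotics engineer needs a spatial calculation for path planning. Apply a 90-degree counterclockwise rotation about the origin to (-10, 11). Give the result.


Transformation: rotation about the origin
Original point: (-10, 11)
Rule for 90 deg counterclockwise: (x, y) -> (-y, x)
Apply: (-10, 11) -> (-11, -10)
(-11, -10)


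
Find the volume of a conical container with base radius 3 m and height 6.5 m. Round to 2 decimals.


Shape: cone
Radius r = 3 m, Height h = 6.5 m
Formula: V = (1/3) * pi * r^2 * h
r^2 = 9
pi * r^2 * h = pi * 9 * 6.5 = 58.5 * pi
V = 58.5 * pi / 3
V = 61.26
61.26 m^3


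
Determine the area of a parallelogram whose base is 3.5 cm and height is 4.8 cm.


Shape: parallelogram
Base b = 3.5 cm, Height h = 4.8 cm
Formula: A = b * h
A = 3.5 * 4.8
A = 16.8
16.8 cm^2


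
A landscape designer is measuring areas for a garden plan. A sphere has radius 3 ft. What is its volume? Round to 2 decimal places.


Shape: sphere
Radius r = 3 ft
Formula: V = (4/3) * pi * r^3
r^3 = 27
(4/3) * 27 = 36
V = 36 * pi
V = 113.1
113.1 ft^3


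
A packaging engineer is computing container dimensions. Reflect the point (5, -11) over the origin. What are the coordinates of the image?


Transformation: reflection
Original point: (5, -11)
Rule for reflection through the origin: (x, y) -> (-x, -y)
Apply: (5, -11) -> (-5, 11)
(-5, 11)


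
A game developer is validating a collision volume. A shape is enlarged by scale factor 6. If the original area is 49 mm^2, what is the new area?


Linear scale factor k = 6
Original area = 49 mm^2
Rule: under a linear scaling by k, areas scale by k^2.
k^2 = 6^2 = 36
New area = 49 * 36
New area = 1764
1764 mm^2


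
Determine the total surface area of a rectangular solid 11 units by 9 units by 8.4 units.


Shape: rectangular prism
l = 11 units, w = 9 units, h = 8.4 units
Formula: SA = 2(lw + lh + wh)
lw = 99, lh = 92.4, wh = 75.6
lw + lh + wh = 267
SA = 2 * 267
SA = 534
534 units^2


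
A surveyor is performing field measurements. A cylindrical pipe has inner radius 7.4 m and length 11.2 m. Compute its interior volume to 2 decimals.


Shape: cylinder
Radius r = 7.4 m, Height h = 11.2 m
Formula: V = pi * r^2 * h
r^2 = 54.76
V = pi * 54.76 * 11.2
V = 613.312 * pi
V = 1926.78
1926.78 m^3


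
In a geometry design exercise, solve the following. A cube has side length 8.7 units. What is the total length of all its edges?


Shape: cube
Side s = 8.7 units
A cube has 12 edges, all equal.
Formula: total edge length = 12 * s
Total = 12 * 8.7
Total = 104.4
104.4 units


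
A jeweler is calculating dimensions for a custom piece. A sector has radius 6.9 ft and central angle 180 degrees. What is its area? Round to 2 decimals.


Shape: circular sector
Radius r = 6.9 ft, Angle = 180 degrees
Formula: A = (angle/360) * pi * r^2
r^2 = 47.61
Fraction of circle = 180/360
A = (180/360) * pi * 47.61
A = 23.805 * pi
A = 74.79
74.79 ft^2


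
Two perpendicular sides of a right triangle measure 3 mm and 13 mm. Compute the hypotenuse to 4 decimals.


Shape: right triangle
Legs a = 3 mm, b = 13 mm
Formula: c = sqrt(a^2 + b^2)
a^2 = 9, b^2 = 169
a^2 + b^2 = 178
c = sqrt(178)
c = 13.3417
13.3417 mm


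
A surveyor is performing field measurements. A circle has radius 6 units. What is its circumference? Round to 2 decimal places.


Shape: circle
Radius r = 6 units
Formula: C = 2 * pi * r
C = 2 * pi * 6
C = 12 * pi
C = 37.7
37.7 units


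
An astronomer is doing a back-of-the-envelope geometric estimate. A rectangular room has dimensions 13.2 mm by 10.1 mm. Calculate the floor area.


Shape: rectangle
Length l = 13.2 mm, Width w = 10.1 mm
Formula: A = l * w
A = 13.2 * 10.1
A = 133.32
133.32 mm^2


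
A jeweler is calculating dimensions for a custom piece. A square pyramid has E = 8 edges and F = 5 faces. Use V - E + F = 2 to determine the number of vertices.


Polyhedron: square pyramid
Euler's formula for convex polyhedra: V - E + F = 2
Given: E = 8 edges and F = 5 faces
Solve for V:
V = 2 + E - F = 2 + 8 - 5 = 5
5 vertices


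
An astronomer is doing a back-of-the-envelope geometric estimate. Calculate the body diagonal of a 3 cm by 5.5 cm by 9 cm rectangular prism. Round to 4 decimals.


Shape: rectangular box (space diagonal)
l = 3 cm, w = 5.5 cm, h = 9 cm
Visualize: the diagonal of the base, then a right triangle with that diagonal and the height.
Formula: d = sqrt(l^2 + w^2 + h^2)
l^2 + w^2 + h^2 = 9 + 30.25 + 81 = 120.25
d = sqrt(120.25)
d = 10.9659
10.9659 cm


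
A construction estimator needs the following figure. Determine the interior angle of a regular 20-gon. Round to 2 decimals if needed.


Shape: regular icosagon (20 sides)
Formula: interior angle = (n - 2) * 180 / n
(n - 2) = 18
(n - 2) * 180 = 3240
angle = 3240 / 20
angle = 162
162 degrees


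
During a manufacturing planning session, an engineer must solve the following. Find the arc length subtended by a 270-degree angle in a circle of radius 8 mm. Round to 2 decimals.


Shape: circular arc
Radius r = 8 mm, Angle = 270 degrees
Formula: L = (angle/360) * 2 * pi * r
2 * pi * r = 16 * pi
L = (270/360) * 16 * pi
L = 12 * pi
L = 37.7
37.7 mm


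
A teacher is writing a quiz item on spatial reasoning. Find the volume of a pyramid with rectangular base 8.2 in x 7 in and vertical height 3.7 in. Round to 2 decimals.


Shape: rectangular pyramid
Base: 8.2 in x 7 in, Height h = 3.7 in
Formula: V = (1/3) * base_area * h
base_area = 8.2 * 7 = 57.4
base_area * h = 57.4 * 3.7 = 212.38
V = 212.38 / 3
V = 70.79
70.79 in^3


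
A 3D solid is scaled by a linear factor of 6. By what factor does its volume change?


Linear scale factor k = 6
Rule: under a linear scaling by k, volumes scale by k^3.
k^3 = 6 * 6 * 6
k^3 = 36 * 6
k^3 = 216
Volume scales by a factor of 216.
216 (dimensionless)


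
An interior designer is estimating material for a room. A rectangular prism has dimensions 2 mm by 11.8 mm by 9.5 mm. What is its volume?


Shape: rectangular prism
l = 2 mm, w = 11.8 mm, h = 9.5 mm
Formula: V = l * w * h
V = 2 * 11.8 * 9.5
V = 23.6 * 9.5
V = 224.2
224.2 mm^3


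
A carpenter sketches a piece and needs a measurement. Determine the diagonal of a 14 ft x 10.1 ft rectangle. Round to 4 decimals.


Shape: rectangle (diagonal via Pythagoras)
Sides: 14 ft and 10.1 ft
Formula: d = sqrt(l^2 + w^2)
l^2 = 196, w^2 = 102.01
l^2 + w^2 = 298.01
d = sqrt(298.01)
d = 17.263
17.263 ft


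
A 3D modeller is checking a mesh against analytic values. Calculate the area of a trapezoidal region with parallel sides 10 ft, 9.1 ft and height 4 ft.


Shape: trapezoid
Parallel sides a = 10 ft, b = 9.1 ft; Height h = 4 ft
Formula: A = (a + b) * h / 2
a + b = 10 + 9.1 = 19.1
A = 19.1 * 4 / 2
A = 76.4 / 2
A = 38.2
38.2 ft^2


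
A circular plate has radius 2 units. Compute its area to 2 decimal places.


Shape: circle
Radius r = 2 units
Formula: A = pi * r^2
r^2 = 2^2 = 4
A = pi * 4
A = 12.57
12.57 units^2


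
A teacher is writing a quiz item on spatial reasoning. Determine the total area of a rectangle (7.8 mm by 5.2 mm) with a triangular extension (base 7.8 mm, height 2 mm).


Composite shape: rectangle + triangle
Rectangle area = 7.8 * 5.2 = 40.56
Triangle area = 0.5 * 7.8 * 2 = 7.8
Total = 40.56 + 7.8
Total = 48.36
48.36 mm^2


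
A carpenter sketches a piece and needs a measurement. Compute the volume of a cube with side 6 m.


Shape: cube
Side s = 6 m
Formula: V = s^3
V = 6 * 6 * 6
V = 36 * 6
V = 216
216 m^3


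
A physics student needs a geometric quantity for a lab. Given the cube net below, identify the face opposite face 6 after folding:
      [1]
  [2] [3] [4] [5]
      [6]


Net: cross layout. Take square 3 as the base (bottom).
Fold the four squares in the horizontal row up around 3: 2 -> left, 4 -> right, 5 wraps to the top.
Fold 1 and 6 up from 3: 1 -> back, 6 -> front.
Opposite pairs are therefore: (1, 6), (2, 4), (3, 5).
Face 6 is opposite face 1.
face 1


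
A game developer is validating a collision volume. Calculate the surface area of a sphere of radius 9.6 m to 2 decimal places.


Shape: sphere
Radius r = 9.6 m
Formula: SA = 4 * pi * r^2
r^2 = 92.16
SA = 4 * pi * 92.16
SA = 368.64 * pi
SA = 1158.12
1158.12 m^2


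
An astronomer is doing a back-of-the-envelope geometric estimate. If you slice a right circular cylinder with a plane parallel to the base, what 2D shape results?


Solid: right circular cylinder
Cutting plane: parallel to the base
Visualize the intersection of the plane with the solid's surface.
The boundary of the cut region is a circle.
circle


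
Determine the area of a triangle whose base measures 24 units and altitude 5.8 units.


Shape: triangle
Base b = 24 units, Height h = 5.8 units
Formula: A = (1/2) * b * h
A = 0.5 * 24 * 5.8
A = 0.5 * 139.2
A = 69.6
69.6 units^2


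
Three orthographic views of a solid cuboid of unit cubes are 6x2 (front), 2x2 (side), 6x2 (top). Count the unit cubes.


Orthographic views of a solid rectangular block:
Front view 6 x 2 -> length = 6, height = 2
Side view 2 x 2 -> width = 2, height = 2 (consistent)
Top view 6 x 2 -> confirms length = 6, width = 2
The block is 6 x 2 x 2.
Total unit cubes = 6 * 2 * 2 = 24
24 unit cubes


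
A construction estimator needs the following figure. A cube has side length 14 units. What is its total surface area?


Shape: cube
Side s = 14 units
A cube has 6 square faces.
Formula: SA = 6 * s^2
s^2 = 196
SA = 6 * 196
SA = 1176
1176 units^2


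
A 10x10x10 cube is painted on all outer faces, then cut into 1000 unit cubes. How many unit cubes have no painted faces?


Large cube: 10 x 10 x 10, cut into unit cubes.
n = 10, so n - 2 = 8
Unpainted cubes form the interior (n - 2)^3 block.
(n - 2)^3 = 8^3 = 512
512 unit cubes


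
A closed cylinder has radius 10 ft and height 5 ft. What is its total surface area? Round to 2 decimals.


Shape: closed cylinder
Radius r = 10 ft, Height h = 5 ft
Formula: SA = 2*pi*r^2 + 2*pi*r*h = 2*pi*r*(r + h)
r + h = 15
2 * r * (r + h) = 2 * 10 * 15 = 300
SA = 300 * pi
SA = 942.48
942.48 ft^2


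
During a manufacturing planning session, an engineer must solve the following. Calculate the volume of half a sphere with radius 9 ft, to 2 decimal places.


Shape: hemisphere (half of a sphere)
Radius r = 9 ft
Formula: V = (1/2) * (4/3) * pi * r^3 = (2/3) * pi * r^3
r^3 = 729
(2/3) * 729 = 486
V = 486 * pi
V = 1526.81
1526.81 ft^3


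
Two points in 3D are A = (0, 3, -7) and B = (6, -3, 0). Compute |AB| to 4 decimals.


3D distance between two points
P1 = (0, 3, -7), P2 = (6, -3, 0)
Formula: d = sqrt((x2-x1)^2 + (y2-y1)^2 + (z2-z1)^2)
dx = 6 - 0 = 6
dy = -3 - 3 = -6
dz = 0 - -7 = 7
dx^2 + dy^2 + dz^2 = 36 + 36 + 49 = 121
d = sqrt(121)
d = 11.0
11 units


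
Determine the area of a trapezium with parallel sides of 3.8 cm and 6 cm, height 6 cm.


Shape: trapezoid
Parallel sides a = 3.8 cm, b = 6 cm; Height h = 6 cm
Formula: A = (a + b) * h / 2
a + b = 3.8 + 6 = 9.8
A = 9.8 * 6 / 2
A = 58.8 / 2
A = 29.4
29.4 cm^2


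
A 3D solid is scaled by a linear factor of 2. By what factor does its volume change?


Linear scale factor k = 2
Rule: under a linear scaling by k, volumes scale by k^3.
k^3 = 2 * 2 * 2
k^3 = 4 * 2
k^3 = 8
Volume scales by a factor of 8.
8 (dimensionless)


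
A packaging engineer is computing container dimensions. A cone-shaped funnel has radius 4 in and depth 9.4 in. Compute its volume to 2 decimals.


Shape: cone
Radius r = 4 in, Height h = 9.4 in
Formula: V = (1/3) * pi * r^2 * h
r^2 = 16
pi * r^2 * h = pi * 16 * 9.4 = 150.4 * pi
V = 150.4 * pi / 3
V = 157.5
157.5 in^3


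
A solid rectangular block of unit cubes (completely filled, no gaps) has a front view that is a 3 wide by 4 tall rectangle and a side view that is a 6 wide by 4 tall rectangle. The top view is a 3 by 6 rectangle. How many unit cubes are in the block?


Orthographic views of a solid rectangular block:
Front view 3 x 4 -> length = 3, height = 4
Side view 6 x 4 -> width = 6, height = 4 (consistent)
Top view 3 x 6 -> confirms length = 3, width = 6
The block is 3 x 6 x 4.
Total unit cubes = 3 * 6 * 4 = 72
72 unit cubes
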